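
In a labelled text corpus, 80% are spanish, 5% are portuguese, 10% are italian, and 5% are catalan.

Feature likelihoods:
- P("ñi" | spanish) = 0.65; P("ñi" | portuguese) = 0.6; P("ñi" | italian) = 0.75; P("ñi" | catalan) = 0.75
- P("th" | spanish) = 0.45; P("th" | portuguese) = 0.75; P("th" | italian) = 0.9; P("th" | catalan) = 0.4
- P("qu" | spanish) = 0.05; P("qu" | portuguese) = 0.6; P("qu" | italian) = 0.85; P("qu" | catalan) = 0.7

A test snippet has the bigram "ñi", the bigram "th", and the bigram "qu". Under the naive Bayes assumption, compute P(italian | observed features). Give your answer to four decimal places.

spanish: 0.8 × 0.65 × 0.45 × 0.05 = 0.0117
portuguese: 0.05 × 0.6 × 0.75 × 0.6 = 0.0135
italian: 0.1 × 0.75 × 0.9 × 0.85 = 0.057375
catalan: 0.05 × 0.75 × 0.4 × 0.7 = 0.0105
P(italian | x) = 0.057375 / 0.093075 ≈ 0.6164

0.6164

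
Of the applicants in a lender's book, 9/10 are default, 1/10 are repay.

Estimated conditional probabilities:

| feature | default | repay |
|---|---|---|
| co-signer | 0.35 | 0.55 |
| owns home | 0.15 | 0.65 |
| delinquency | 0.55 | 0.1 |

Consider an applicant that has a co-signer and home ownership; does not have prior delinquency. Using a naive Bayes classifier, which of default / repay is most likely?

repay

default: 0.9 × 0.35 × 0.15 × (1−0.55) = 0.0212625
repay: 0.1 × 0.55 × 0.65 × (1−0.1) = 0.032175
Highest score → repay.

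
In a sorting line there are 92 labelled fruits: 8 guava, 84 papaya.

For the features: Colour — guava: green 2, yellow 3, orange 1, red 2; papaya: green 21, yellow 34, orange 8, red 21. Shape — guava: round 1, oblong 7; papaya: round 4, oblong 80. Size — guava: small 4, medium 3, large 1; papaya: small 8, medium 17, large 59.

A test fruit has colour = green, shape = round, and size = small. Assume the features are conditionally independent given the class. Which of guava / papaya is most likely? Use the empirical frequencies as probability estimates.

guava

guava: (8/92) × (2/8) × (1/8) × (4/8) ≈ 0.0013587
papaya: (84/92) × (21/84) × (4/84) × (8/84) ≈ 0.0010352
Highest score → guava.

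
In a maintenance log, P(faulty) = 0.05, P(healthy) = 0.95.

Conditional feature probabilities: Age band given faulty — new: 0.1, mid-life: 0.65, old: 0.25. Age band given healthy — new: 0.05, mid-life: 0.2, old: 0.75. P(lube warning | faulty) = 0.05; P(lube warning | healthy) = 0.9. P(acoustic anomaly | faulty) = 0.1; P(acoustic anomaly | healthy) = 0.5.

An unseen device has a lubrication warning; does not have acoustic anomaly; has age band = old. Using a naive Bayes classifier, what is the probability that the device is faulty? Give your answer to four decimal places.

faulty: 0.05 × 0.25 × 0.05 × (1−0.1) = 0.0005625
healthy: 0.95 × 0.75 × 0.9 × (1−0.5) = 0.320625
P(faulty | x) = 0.0005625 / 0.3211875 ≈ 0.0018

0.0018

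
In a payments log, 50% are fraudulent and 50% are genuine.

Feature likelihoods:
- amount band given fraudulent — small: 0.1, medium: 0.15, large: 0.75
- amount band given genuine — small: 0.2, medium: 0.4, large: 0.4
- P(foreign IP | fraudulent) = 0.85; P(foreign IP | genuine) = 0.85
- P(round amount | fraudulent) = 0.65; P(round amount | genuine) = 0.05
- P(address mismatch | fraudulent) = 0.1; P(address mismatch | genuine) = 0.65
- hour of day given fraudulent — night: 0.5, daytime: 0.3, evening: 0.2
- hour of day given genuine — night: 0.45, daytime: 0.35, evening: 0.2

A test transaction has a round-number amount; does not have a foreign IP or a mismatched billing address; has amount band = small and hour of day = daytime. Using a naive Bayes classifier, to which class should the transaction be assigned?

fraudulent: 0.5 × 0.1 × (1−0.85) × 0.65 × (1−0.1) × 0.3 = 0.00131625
genuine: 0.5 × 0.2 × (1−0.85) × 0.05 × (1−0.65) × 0.35 = 0.000091875
Highest score → fraudulent.

fraudulent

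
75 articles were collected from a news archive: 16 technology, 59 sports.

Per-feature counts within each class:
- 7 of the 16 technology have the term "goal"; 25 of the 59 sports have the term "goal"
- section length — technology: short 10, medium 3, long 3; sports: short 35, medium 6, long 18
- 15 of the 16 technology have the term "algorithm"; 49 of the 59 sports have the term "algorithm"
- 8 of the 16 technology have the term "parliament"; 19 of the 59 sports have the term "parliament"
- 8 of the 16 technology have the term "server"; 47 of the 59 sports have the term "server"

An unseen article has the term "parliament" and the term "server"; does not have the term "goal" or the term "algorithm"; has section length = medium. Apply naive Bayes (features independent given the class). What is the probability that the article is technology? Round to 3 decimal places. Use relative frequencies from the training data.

0.149

technology: (16/75) × (9/16) × (3/16) × (1/16) × (8/16) × (8/16) = 0.0003515625
sports: (59/75) × (34/59) × (6/59) × (10/59) × (19/59) × (47/59) ≈ 0.00200453
P(technology | x) = 0.0003515625 / 0.0023560925 ≈ 0.149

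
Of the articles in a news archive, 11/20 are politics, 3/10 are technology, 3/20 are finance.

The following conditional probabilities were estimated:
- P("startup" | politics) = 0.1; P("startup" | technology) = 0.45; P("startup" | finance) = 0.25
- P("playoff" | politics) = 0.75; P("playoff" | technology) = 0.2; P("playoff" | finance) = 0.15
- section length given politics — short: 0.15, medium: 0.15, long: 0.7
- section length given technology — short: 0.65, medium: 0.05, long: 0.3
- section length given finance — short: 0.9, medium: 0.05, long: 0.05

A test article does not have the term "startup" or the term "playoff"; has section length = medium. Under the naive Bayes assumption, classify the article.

politics

politics: 0.55 × (1−0.1) × (1−0.75) × 0.15 = 0.0185625
technology: 0.3 × (1−0.45) × (1−0.2) × 0.05 = 0.0066
finance: 0.15 × (1−0.25) × (1−0.15) × 0.05 = 0.00478125
Highest score → politics.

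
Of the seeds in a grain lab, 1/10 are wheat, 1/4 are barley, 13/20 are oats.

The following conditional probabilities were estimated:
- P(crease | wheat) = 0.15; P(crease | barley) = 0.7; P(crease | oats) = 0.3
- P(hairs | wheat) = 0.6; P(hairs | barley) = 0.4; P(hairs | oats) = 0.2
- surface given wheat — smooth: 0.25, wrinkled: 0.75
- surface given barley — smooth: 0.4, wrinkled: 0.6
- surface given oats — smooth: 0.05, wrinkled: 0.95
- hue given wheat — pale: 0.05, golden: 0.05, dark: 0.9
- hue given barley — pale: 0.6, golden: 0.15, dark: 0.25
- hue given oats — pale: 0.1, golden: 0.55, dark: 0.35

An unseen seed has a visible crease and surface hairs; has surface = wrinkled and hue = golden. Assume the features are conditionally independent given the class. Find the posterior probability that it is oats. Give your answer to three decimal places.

0.754

wheat: 0.1 × 0.15 × 0.6 × 0.75 × 0.05 = 0.0003375
barley: 0.25 × 0.7 × 0.4 × 0.6 × 0.15 = 0.0063
oats: 0.65 × 0.3 × 0.2 × 0.95 × 0.55 = 0.0203775
P(oats | x) = 0.0203775 / 0.027015 ≈ 0.754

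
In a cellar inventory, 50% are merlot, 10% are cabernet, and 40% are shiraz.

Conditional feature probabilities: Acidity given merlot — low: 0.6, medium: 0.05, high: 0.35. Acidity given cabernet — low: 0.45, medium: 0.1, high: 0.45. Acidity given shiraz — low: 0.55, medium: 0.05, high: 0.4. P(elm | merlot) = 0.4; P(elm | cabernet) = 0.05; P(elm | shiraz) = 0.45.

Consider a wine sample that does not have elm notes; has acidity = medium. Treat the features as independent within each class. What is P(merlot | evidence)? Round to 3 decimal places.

0.423

merlot: 0.5 × 0.05 × (1−0.4) = 0.015
cabernet: 0.1 × 0.1 × (1−0.05) = 0.0095
shiraz: 0.4 × 0.05 × (1−0.45) = 0.011
P(merlot | x) = 0.015 / 0.0355 ≈ 0.423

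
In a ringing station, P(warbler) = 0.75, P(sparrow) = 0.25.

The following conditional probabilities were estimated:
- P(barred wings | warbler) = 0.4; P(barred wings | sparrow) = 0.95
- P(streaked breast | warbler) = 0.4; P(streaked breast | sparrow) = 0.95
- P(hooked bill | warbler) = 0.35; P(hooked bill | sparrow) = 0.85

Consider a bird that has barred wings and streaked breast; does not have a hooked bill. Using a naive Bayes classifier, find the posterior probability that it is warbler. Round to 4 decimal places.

0.6974

warbler: 0.75 × 0.4 × 0.4 × (1−0.35) = 0.078
sparrow: 0.25 × 0.95 × 0.95 × (1−0.85) = 0.03384375
P(warbler | x) = 0.078 / 0.11184375 ≈ 0.6974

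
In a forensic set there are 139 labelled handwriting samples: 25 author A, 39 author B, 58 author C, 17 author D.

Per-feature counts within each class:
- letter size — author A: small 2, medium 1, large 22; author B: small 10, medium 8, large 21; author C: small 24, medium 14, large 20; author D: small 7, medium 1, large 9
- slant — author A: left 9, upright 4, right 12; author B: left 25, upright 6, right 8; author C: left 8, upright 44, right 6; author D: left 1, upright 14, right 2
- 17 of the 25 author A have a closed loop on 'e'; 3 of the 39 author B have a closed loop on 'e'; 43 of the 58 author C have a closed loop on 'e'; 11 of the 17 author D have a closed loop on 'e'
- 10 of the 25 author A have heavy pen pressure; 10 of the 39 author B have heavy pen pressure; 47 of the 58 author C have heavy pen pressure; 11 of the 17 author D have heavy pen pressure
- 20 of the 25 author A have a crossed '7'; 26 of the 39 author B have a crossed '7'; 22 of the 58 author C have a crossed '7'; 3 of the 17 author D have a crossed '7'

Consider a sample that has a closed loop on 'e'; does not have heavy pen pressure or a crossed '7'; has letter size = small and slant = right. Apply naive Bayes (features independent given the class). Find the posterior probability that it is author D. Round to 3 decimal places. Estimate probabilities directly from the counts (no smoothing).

author A: (25/139) × (2/25) × (12/25) × (17/25) × (15/25) × (5/25) ≈ 0.000563568
author B: (39/139) × (10/39) × (8/39) × (3/39) × (29/39) × (13/39) ≈ 0.000281371
author C: (58/139) × (24/58) × (6/58) × (43/58) × (11/58) × (36/58) ≈ 0.00155883
author D: (17/139) × (7/17) × (2/17) × (11/17) × (6/17) × (14/17) ≈ 0.00111427
P(author D | x) = 0.00111427 / 0.003518039 ≈ 0.317

0.317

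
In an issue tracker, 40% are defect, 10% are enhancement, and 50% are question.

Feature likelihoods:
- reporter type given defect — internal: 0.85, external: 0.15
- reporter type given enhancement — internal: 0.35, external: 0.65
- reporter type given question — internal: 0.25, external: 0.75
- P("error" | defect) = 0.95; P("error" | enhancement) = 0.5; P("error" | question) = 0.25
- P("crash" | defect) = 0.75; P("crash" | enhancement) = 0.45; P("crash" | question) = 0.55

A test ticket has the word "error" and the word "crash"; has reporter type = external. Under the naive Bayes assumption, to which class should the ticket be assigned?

defect: 0.4 × 0.15 × 0.95 × 0.75 = 0.04275
enhancement: 0.1 × 0.65 × 0.5 × 0.45 = 0.014625
question: 0.5 × 0.75 × 0.25 × 0.55 = 0.0515625
Highest score → question.

question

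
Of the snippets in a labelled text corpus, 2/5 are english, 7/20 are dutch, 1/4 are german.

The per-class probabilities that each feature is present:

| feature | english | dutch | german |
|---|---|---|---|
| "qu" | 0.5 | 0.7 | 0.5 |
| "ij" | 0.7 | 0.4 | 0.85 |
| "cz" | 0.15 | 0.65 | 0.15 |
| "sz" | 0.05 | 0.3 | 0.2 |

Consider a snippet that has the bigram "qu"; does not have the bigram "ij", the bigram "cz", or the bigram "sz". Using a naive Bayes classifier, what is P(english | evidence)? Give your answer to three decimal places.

english: 0.4 × 0.5 × (1−0.7) × (1−0.15) × (1−0.05) = 0.04845
dutch: 0.35 × 0.7 × (1−0.4) × (1−0.65) × (1−0.3) = 0.036015
german: 0.25 × 0.5 × (1−0.85) × (1−0.15) × (1−0.2) = 0.01275
P(english | x) = 0.04845 / 0.097215 ≈ 0.498

0.498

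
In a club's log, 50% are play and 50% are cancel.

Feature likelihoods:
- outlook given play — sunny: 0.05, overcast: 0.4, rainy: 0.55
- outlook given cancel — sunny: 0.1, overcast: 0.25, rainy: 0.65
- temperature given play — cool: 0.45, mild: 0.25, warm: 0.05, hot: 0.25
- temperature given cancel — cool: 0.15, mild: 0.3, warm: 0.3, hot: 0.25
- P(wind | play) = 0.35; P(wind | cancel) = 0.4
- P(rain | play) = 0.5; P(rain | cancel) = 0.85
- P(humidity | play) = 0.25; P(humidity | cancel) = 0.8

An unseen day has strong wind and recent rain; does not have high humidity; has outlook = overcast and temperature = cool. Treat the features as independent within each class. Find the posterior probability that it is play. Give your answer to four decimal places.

play: 0.5 × 0.4 × 0.45 × 0.35 × 0.5 × (1−0.25) = 0.0118125
cancel: 0.5 × 0.25 × 0.15 × 0.4 × 0.85 × (1−0.8) = 0.001275
P(play | x) = 0.0118125 / 0.0130875 ≈ 0.9026

0.9026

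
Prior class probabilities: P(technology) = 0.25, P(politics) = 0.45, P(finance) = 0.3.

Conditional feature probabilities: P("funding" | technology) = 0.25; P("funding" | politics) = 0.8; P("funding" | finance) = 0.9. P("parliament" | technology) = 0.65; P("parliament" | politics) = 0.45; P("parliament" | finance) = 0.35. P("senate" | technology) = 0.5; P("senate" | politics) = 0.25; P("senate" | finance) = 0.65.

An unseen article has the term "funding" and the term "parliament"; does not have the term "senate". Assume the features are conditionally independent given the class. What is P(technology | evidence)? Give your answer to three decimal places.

technology: 0.25 × 0.25 × 0.65 × (1−0.5) = 0.0203125
politics: 0.45 × 0.8 × 0.45 × (1−0.25) = 0.1215
finance: 0.3 × 0.9 × 0.35 × (1−0.65) = 0.033075
P(technology | x) = 0.0203125 / 0.1748875 ≈ 0.116

0.116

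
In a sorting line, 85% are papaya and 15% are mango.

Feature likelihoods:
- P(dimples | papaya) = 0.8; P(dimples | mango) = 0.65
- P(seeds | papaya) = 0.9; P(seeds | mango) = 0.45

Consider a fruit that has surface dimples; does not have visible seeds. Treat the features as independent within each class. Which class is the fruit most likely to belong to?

papaya

papaya: 0.85 × 0.8 × (1−0.9) = 0.068
mango: 0.15 × 0.65 × (1−0.45) = 0.053625
Highest score → papaya.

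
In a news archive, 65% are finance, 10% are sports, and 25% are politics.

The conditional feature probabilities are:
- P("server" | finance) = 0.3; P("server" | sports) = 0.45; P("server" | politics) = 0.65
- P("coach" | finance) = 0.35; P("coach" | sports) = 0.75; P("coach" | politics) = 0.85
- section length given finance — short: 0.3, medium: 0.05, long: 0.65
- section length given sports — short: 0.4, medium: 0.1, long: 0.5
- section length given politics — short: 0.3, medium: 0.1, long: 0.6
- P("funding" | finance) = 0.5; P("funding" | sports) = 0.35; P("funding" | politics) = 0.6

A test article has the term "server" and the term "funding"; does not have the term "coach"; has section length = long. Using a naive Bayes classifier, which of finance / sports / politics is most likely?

finance

finance: 0.65 × 0.3 × (1−0.35) × 0.65 × 0.5 = 0.04119375
sports: 0.1 × 0.45 × (1−0.75) × 0.5 × 0.35 = 0.00196875
politics: 0.25 × 0.65 × (1−0.85) × 0.6 × 0.6 = 0.008775
Highest score → finance.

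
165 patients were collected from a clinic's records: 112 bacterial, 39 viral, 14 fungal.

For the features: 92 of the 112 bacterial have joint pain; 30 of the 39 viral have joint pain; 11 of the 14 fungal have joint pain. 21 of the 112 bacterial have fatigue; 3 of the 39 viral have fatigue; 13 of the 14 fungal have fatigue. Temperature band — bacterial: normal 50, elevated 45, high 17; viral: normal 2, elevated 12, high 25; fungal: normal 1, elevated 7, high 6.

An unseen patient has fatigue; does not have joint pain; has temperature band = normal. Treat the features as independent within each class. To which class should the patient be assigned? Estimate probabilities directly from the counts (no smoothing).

bacterial

bacterial: (112/165) × (20/112) × (21/112) × (50/112) ≈ 0.0101461
viral: (39/165) × (9/39) × (3/39) × (2/39) ≈ 0.000215169
fungal: (14/165) × (3/14) × (13/14) × (1/14) ≈ 0.00120594
Highest score → bacterial.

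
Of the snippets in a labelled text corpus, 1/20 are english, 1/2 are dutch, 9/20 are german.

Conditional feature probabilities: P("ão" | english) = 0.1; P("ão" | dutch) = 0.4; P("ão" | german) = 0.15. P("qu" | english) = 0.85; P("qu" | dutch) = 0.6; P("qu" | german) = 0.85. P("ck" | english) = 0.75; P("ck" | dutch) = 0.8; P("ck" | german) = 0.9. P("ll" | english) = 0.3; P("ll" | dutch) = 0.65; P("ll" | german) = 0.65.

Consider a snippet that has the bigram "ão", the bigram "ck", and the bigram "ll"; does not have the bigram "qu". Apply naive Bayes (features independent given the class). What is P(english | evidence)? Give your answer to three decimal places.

0.004

english: 0.05 × 0.1 × (1−0.85) × 0.75 × 0.3 = 0.00016875
dutch: 0.5 × 0.4 × (1−0.6) × 0.8 × 0.65 = 0.0416
german: 0.45 × 0.15 × (1−0.85) × 0.9 × 0.65 = 0.005923125
P(english | x) = 0.00016875 / 0.047691875 ≈ 0.004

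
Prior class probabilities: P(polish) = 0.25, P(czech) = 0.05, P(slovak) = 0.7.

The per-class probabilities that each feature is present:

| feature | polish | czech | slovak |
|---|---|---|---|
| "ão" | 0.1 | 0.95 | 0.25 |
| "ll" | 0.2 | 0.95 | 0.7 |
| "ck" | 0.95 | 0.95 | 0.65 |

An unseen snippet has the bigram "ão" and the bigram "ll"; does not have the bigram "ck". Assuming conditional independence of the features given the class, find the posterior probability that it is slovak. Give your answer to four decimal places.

polish: 0.25 × 0.1 × 0.2 × (1−0.95) = 0.00025
czech: 0.05 × 0.95 × 0.95 × (1−0.95) = 0.00225625
slovak: 0.7 × 0.25 × 0.7 × (1−0.65) = 0.042875
P(slovak | x) = 0.042875 / 0.04538125 ≈ 0.9448

0.9448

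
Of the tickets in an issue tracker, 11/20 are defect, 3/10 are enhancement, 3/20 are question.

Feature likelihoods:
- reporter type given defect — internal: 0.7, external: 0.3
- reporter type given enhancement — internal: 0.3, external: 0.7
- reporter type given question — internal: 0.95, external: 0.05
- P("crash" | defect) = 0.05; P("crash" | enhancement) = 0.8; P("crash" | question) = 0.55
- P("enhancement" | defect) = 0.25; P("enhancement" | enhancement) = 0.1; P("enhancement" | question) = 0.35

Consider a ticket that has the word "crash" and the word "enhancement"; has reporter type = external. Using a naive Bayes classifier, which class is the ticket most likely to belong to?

enhancement

defect: 0.55 × 0.3 × 0.05 × 0.25 = 0.0020625
enhancement: 0.3 × 0.7 × 0.8 × 0.1 = 0.0168
question: 0.15 × 0.05 × 0.55 × 0.35 = 0.00144375
Highest score → enhancement.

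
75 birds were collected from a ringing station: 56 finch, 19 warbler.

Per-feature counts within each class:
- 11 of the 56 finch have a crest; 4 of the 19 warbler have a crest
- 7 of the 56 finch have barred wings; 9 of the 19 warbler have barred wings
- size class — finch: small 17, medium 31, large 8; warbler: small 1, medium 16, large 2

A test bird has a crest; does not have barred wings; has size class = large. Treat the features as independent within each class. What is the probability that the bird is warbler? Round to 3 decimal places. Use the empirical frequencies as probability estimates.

finch: (56/75) × (11/56) × (49/56) × (8/56) ≈ 0.0183333
warbler: (19/75) × (4/19) × (10/19) × (2/19) ≈ 0.00295476
P(warbler | x) = 0.00295476 / 0.02128806 ≈ 0.139

0.139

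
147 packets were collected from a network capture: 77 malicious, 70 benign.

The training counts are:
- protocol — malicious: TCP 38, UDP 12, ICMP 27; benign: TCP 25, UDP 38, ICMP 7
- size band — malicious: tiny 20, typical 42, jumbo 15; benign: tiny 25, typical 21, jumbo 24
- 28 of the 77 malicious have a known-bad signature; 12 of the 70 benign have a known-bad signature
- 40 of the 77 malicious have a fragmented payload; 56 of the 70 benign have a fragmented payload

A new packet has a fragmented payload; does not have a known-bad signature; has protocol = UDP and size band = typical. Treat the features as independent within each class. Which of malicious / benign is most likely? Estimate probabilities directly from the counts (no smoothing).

benign

malicious: (77/147) × (12/77) × (42/77) × (49/77) × (40/77) ≈ 0.0147196
benign: (70/147) × (38/70) × (21/70) × (58/70) × (56/70) ≈ 0.0514052
Highest score → benign.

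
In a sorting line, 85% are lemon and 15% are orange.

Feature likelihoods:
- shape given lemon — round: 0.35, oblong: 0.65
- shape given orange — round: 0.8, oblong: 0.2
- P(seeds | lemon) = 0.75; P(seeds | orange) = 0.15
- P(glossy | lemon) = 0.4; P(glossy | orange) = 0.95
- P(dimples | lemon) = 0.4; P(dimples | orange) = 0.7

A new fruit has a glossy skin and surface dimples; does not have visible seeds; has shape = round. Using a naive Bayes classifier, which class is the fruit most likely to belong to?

lemon: 0.85 × 0.35 × (1−0.75) × 0.4 × 0.4 = 0.0119
orange: 0.15 × 0.8 × (1−0.15) × 0.95 × 0.7 = 0.06783
Highest score → orange.

orange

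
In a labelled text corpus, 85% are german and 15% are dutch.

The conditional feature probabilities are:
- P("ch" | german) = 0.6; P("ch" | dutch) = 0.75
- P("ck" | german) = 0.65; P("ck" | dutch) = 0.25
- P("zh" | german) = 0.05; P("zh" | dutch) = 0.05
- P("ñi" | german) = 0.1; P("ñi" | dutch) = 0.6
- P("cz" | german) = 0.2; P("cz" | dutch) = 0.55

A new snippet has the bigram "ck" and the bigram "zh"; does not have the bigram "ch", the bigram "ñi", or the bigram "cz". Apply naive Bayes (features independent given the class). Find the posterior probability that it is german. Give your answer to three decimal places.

german: 0.85 × (1−0.6) × 0.65 × 0.05 × (1−0.1) × (1−0.2) = 0.007956
dutch: 0.15 × (1−0.75) × 0.25 × 0.05 × (1−0.6) × (1−0.55) = 0.000084375
P(german | x) = 0.007956 / 0.008040375 ≈ 0.990

0.990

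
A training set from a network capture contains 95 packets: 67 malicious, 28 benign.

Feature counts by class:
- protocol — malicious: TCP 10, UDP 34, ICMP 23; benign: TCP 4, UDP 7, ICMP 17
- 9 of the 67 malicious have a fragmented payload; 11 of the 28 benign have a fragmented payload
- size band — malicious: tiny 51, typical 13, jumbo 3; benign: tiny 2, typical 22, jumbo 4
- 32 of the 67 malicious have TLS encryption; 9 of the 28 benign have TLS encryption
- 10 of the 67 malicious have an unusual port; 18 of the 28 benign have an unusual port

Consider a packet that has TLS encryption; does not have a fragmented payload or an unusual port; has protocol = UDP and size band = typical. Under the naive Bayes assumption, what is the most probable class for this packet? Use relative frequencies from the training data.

malicious: (67/95) × (34/67) × (58/67) × (13/67) × (32/67) × (57/67) ≈ 0.024426
benign: (28/95) × (7/28) × (17/28) × (22/28) × (9/28) × (10/28) ≈ 0.00403512
Highest score → malicious.

malicious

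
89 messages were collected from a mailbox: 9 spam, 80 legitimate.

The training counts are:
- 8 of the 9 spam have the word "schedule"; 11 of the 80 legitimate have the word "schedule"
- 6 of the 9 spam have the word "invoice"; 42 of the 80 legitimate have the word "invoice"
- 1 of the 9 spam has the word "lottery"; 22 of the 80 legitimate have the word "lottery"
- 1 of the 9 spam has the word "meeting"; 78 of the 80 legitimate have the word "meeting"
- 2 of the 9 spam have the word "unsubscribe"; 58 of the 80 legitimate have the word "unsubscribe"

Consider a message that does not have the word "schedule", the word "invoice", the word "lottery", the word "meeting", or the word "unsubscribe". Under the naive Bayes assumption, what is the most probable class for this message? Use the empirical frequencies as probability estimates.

spam

spam: (9/89) × (1/9) × (3/9) × (8/9) × (8/9) × (7/9) ≈ 0.00230165
legitimate: (80/89) × (69/80) × (38/80) × (58/80) × (2/80) × (22/80) ≈ 0.00183554
Highest score → spam.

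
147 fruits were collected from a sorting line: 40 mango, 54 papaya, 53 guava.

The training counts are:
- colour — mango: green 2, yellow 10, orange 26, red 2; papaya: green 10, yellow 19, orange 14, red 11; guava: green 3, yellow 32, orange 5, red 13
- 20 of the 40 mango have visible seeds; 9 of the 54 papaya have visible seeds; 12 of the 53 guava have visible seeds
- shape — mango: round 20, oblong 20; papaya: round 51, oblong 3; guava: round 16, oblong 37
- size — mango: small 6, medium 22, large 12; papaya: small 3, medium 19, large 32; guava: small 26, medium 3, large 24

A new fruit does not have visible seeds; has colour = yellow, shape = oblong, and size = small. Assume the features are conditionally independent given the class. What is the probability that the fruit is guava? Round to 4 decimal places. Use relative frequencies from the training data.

0.9524

mango: (40/147) × (10/40) × (20/40) × (20/40) × (6/40) ≈ 0.00255102
papaya: (54/147) × (19/54) × (45/54) × (3/54) × (3/54) ≈ 0.000332438
guava: (53/147) × (32/53) × (41/53) × (37/53) × (26/53) ≈ 0.0576719
P(guava | x) = 0.0576719 / 0.060555358 ≈ 0.9524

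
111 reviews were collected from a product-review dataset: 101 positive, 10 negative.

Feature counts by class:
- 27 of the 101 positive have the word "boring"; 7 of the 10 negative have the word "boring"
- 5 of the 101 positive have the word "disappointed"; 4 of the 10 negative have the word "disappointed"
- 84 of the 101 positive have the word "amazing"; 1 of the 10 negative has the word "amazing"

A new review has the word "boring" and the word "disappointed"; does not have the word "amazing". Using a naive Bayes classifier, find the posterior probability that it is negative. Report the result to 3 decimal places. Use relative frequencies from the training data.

positive: (101/111) × (27/101) × (5/101) × (17/101) ≈ 0.00202683
negative: (10/111) × (7/10) × (4/10) × (9/10) ≈ 0.0227027
P(negative | x) = 0.0227027 / 0.02472953 ≈ 0.918

0.918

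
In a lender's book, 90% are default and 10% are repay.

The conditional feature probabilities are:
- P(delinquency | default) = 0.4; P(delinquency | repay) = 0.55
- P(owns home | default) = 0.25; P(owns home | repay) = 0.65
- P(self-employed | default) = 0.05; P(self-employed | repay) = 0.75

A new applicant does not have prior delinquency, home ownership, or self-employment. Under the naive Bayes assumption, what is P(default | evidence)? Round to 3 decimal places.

default: 0.9 × (1−0.4) × (1−0.25) × (1−0.05) = 0.38475
repay: 0.1 × (1−0.55) × (1−0.65) × (1−0.75) = 0.0039375
P(default | x) = 0.38475 / 0.3886875 ≈ 0.990

0.990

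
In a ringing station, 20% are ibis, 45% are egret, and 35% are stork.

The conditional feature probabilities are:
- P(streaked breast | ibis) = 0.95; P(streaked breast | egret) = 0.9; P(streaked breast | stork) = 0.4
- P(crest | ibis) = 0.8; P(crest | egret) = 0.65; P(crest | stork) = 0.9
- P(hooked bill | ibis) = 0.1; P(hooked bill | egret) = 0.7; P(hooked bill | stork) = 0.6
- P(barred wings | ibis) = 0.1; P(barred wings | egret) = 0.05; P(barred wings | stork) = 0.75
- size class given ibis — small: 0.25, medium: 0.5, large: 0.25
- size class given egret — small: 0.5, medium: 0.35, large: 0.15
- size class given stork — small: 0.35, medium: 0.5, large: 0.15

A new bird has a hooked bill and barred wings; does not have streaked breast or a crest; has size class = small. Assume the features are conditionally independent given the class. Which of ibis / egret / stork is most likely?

stork

ibis: 0.2 × (1−0.95) × (1−0.8) × 0.1 × 0.1 × 0.25 = 0.000005
egret: 0.45 × (1−0.9) × (1−0.65) × 0.7 × 0.05 × 0.5 = 0.000275625
stork: 0.35 × (1−0.4) × (1−0.9) × 0.6 × 0.75 × 0.35 = 0.0033075
Highest score → stork.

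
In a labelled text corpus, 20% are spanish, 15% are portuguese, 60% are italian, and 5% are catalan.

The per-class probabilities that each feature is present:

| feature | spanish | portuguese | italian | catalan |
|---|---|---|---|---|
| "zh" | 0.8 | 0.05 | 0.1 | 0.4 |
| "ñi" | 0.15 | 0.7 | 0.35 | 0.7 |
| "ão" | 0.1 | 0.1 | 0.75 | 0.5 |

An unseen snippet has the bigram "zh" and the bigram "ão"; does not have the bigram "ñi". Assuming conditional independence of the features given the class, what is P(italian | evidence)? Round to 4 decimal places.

spanish: 0.2 × 0.8 × (1−0.15) × 0.1 = 0.0136
portuguese: 0.15 × 0.05 × (1−0.7) × 0.1 = 0.000225
italian: 0.6 × 0.1 × (1−0.35) × 0.75 = 0.02925
catalan: 0.05 × 0.4 × (1−0.7) × 0.5 = 0.003
P(italian | x) = 0.02925 / 0.046075 ≈ 0.6348

0.6348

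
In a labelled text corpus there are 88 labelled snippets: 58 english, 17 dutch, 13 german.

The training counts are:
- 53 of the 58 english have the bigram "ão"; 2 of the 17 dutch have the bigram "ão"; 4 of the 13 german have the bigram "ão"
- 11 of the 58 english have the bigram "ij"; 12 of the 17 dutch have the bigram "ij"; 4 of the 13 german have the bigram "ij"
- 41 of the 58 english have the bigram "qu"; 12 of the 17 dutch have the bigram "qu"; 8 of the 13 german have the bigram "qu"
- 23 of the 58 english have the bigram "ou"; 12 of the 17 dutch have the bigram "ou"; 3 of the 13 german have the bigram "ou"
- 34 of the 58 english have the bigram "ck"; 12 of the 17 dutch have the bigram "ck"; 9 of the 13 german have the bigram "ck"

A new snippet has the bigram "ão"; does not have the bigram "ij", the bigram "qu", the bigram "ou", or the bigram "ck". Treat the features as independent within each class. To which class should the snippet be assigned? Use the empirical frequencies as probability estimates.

english

english: (58/88) × (53/58) × (47/58) × (17/58) × (35/58) × (24/58) ≈ 0.0357197
dutch: (17/88) × (2/17) × (5/17) × (5/17) × (5/17) × (5/17) ≈ 0.000170072
german: (13/88) × (4/13) × (9/13) × (5/13) × (10/13) × (4/13) ≈ 0.00286468
Highest score → english.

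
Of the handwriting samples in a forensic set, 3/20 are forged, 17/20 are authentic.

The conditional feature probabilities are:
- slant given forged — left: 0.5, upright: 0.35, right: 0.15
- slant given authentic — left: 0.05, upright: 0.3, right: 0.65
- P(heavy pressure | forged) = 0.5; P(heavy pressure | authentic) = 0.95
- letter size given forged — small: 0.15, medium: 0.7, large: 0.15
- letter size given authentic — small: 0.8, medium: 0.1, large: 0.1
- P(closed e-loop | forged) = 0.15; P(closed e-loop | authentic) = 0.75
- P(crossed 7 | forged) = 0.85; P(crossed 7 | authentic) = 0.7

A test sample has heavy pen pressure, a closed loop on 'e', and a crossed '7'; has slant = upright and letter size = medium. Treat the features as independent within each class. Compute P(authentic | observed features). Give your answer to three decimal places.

forged: 0.15 × 0.35 × 0.5 × 0.7 × 0.15 × 0.85 = 0.0023428125
authentic: 0.85 × 0.3 × 0.95 × 0.1 × 0.75 × 0.7 = 0.012718125
P(authentic | x) = 0.012718125 / 0.0150609375 ≈ 0.844

0.844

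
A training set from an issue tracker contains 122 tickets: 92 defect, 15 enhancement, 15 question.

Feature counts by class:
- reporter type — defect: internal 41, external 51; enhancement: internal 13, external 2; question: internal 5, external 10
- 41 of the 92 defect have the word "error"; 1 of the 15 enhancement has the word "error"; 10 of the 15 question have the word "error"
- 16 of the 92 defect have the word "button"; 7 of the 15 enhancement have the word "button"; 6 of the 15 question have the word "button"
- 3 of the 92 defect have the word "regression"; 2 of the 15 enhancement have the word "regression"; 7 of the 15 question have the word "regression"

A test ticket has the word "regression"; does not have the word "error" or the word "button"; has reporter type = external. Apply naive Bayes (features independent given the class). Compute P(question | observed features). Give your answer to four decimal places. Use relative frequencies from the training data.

0.5107

defect: (92/122) × (51/92) × (51/92) × (76/92) × (3/92) ≈ 0.0062424
enhancement: (15/122) × (2/15) × (14/15) × (8/15) × (2/15) ≈ 0.00108804
question: (15/122) × (10/15) × (5/15) × (9/15) × (7/15) ≈ 0.00765027
P(question | x) = 0.00765027 / 0.01498071 ≈ 0.5107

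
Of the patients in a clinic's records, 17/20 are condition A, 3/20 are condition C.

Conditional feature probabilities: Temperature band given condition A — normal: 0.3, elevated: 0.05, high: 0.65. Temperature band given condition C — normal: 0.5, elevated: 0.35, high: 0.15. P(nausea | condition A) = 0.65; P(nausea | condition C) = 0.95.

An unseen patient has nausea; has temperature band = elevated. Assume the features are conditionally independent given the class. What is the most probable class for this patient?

condition C

condition A: 0.85 × 0.05 × 0.65 = 0.027625
condition C: 0.15 × 0.35 × 0.95 = 0.049875
Highest score → condition C.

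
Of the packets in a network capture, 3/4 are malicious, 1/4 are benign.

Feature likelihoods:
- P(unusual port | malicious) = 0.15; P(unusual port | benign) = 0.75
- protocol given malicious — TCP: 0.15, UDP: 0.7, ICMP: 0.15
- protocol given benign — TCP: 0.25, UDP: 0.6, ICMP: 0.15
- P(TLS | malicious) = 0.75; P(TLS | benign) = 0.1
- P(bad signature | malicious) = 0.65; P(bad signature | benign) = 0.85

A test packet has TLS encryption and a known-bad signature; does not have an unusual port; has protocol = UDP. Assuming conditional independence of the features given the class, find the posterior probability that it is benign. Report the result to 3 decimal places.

malicious: 0.75 × (1−0.15) × 0.7 × 0.75 × 0.65 = 0.217546875
benign: 0.25 × (1−0.75) × 0.6 × 0.1 × 0.85 = 0.0031875
P(benign | x) = 0.0031875 / 0.220734375 ≈ 0.014

0.014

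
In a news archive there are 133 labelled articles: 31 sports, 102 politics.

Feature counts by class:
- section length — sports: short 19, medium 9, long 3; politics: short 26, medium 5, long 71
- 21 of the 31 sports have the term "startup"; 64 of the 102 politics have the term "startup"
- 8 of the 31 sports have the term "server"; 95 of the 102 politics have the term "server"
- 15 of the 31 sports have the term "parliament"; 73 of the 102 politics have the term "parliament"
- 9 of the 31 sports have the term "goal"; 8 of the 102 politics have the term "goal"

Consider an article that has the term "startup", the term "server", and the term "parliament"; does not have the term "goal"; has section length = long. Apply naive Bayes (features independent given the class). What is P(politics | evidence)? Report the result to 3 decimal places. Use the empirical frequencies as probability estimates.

0.993

sports: (31/133) × (3/31) × (21/31) × (8/31) × (15/31) × (22/31) ≈ 0.00135409
politics: (102/133) × (71/102) × (64/102) × (95/102) × (73/102) × (94/102) ≈ 0.20576
P(politics | x) = 0.20576 / 0.20711409 ≈ 0.993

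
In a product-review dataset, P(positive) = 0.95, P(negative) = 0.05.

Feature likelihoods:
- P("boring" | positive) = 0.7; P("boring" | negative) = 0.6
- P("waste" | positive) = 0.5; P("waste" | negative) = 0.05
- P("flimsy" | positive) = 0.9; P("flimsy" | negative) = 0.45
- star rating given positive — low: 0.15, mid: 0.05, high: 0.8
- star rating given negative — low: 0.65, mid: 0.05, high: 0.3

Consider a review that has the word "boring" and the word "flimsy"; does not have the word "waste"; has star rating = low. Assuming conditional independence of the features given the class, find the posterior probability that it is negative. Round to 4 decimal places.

0.1566

positive: 0.95 × 0.7 × (1−0.5) × 0.9 × 0.15 = 0.0448875
negative: 0.05 × 0.6 × (1−0.05) × 0.45 × 0.65 = 0.00833625
P(negative | x) = 0.00833625 / 0.05322375 ≈ 0.1566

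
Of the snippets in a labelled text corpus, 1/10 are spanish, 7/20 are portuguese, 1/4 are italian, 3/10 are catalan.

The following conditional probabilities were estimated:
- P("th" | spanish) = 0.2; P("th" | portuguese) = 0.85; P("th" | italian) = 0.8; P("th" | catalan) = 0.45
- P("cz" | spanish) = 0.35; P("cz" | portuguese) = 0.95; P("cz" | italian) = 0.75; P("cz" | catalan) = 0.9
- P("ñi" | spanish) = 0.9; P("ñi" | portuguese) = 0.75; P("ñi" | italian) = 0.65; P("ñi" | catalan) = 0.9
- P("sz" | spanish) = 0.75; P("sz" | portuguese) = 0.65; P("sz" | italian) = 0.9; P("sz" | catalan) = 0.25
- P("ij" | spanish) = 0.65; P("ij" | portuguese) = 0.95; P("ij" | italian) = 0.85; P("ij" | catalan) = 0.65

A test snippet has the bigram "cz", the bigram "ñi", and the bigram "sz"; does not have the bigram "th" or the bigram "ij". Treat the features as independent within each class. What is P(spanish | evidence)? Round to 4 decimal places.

0.2899

spanish: 0.1 × (1−0.2) × 0.35 × 0.9 × 0.75 × (1−0.65) = 0.006615
portuguese: 0.35 × (1−0.85) × 0.95 × 0.75 × 0.65 × (1−0.95) = 0.001215703125
italian: 0.25 × (1−0.8) × 0.75 × 0.65 × 0.9 × (1−0.85) = 0.003290625
catalan: 0.3 × (1−0.45) × 0.9 × 0.9 × 0.25 × (1−0.65) = 0.011694375
P(spanish | x) = 0.006615 / 0.022815703125 ≈ 0.2899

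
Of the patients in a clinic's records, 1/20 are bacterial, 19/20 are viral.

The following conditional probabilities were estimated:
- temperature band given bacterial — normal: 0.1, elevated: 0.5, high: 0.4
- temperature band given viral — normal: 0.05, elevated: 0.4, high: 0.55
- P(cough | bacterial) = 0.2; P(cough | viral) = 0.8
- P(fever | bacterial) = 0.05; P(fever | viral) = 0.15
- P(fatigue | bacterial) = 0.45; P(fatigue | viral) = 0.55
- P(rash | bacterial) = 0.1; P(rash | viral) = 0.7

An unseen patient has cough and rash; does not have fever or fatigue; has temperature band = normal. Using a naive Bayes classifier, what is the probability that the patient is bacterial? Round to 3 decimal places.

0.005

bacterial: 0.05 × 0.1 × 0.2 × (1−0.05) × (1−0.45) × 0.1 = 0.00005225
viral: 0.95 × 0.05 × 0.8 × (1−0.15) × (1−0.55) × 0.7 = 0.0101745
P(bacterial | x) = 0.00005225 / 0.01022675 ≈ 0.005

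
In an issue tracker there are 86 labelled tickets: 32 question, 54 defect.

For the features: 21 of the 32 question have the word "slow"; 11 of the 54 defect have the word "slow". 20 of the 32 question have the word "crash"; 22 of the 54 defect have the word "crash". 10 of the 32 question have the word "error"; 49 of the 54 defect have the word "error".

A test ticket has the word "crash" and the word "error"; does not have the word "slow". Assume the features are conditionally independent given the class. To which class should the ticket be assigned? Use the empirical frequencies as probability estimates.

question: (32/86) × (11/32) × (20/32) × (10/32) ≈ 0.0249818
defect: (54/86) × (43/54) × (22/54) × (49/54) ≈ 0.184842
Highest score → defect.

defect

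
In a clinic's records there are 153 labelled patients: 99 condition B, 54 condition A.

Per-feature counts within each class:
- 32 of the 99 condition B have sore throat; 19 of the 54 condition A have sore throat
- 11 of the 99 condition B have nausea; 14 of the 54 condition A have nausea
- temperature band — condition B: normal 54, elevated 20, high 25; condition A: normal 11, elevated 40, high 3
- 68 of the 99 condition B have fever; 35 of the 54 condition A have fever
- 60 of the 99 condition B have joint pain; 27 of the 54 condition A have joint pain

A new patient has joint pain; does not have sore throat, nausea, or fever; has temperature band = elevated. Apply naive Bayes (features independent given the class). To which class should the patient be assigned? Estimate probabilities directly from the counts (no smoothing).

condition A

condition B: (99/153) × (67/99) × (88/99) × (20/99) × (31/99) × (60/99) ≈ 0.0149234
condition A: (54/153) × (35/54) × (40/54) × (40/54) × (19/54) × (27/54) ≈ 0.022082
Highest score → condition A.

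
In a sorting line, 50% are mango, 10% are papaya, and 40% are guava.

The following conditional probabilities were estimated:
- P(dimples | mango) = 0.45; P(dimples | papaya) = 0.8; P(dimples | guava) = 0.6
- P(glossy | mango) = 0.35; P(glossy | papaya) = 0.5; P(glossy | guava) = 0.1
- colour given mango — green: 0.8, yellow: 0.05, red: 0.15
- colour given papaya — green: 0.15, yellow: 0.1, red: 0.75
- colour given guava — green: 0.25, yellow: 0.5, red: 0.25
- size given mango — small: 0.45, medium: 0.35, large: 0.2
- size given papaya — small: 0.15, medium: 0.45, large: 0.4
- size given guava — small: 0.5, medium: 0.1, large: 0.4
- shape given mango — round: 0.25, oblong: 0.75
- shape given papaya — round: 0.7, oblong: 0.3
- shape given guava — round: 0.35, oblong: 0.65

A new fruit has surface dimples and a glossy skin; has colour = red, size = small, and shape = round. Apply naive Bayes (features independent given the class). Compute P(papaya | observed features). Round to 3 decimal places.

mango: 0.5 × 0.45 × 0.35 × 0.15 × 0.45 × 0.25 = 0.00132890625
papaya: 0.1 × 0.8 × 0.5 × 0.75 × 0.15 × 0.7 = 0.00315
guava: 0.4 × 0.6 × 0.1 × 0.25 × 0.5 × 0.35 = 0.00105
P(papaya | x) = 0.00315 / 0.00552890625 ≈ 0.570

0.570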